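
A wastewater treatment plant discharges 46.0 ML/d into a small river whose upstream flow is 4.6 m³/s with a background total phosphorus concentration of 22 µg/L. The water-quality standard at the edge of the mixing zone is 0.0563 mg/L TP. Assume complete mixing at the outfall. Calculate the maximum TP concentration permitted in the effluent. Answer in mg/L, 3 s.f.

0.353 mg/L

46.0 ML/d = 0.5324 m³/s.
22 µg/L = 0.022 mg/L.
Mass balance: 0.0563·5.132 = 0.5324·Cₑ + 4.6·0.022.
Cₑ = (0.289 − 0.1012) / 0.5324 = 0.3527 mg/L.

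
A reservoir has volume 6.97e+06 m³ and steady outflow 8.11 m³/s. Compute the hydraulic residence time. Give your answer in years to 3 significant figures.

0.0272 yr

Q = 8.11 m³/s × 3.156e+07 s/yr = 2.559e+08 m³/yr.
Hydraulic residence time τ = V/Q = 6.97e+06/2.559e+08 = 0.02723 yr.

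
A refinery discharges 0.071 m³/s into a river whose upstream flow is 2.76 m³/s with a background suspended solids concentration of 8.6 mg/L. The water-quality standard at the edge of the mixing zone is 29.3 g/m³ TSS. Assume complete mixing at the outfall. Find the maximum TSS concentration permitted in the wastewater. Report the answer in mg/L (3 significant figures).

Mass balance: 29.3·2.831 = 0.071·Cₑ + 2.76·8.6.
Cₑ = (82.95 − 23.74) / 0.071 = 834 mg/L.

834 mg/L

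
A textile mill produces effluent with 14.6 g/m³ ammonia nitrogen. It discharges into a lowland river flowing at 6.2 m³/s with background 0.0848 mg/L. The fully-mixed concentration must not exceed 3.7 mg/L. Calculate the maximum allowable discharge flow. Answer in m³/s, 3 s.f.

Mass balance at complete mixing: C_std·(Q_w + Q_r) = Q_w·C_e + Q_r·C_b.
Rearranging, Q_w = Q_r·(C_std − C_b)/(C_e − C_std) = 6.2·(3.7 − 0.0848) / (14.6 − 3.7) = 2.056 m³/s.

2.06 m³/s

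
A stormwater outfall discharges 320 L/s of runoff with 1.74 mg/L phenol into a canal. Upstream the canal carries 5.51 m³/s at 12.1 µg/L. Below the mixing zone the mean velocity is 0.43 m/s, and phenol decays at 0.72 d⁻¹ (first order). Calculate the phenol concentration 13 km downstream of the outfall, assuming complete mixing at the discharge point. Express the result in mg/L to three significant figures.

320 L/s = 0.32 m³/s.
12.1 µg/L = 0.0121 mg/L.
After complete mixing, C₀ = (0.32·1.74 + 5.51·0.0121) / 5.83 = 0.1069 mg/L.
Travel time t = 1.3e+04 m / 0.43 m/s = 3.023e+04 s = 0.3499 d.
C = 0.1069·exp(−0.72·0.3499) = 0.1069·0.7773 = 0.08313 mg/L.

0.0831 mg/L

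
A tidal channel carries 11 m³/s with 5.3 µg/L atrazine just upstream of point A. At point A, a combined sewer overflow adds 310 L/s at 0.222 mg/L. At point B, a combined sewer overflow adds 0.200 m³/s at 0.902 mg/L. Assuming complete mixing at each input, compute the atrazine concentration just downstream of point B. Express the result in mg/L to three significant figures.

0.0267 mg/L

5.3 µg/L = 0.0053 mg/L.
310 L/s = 0.31 m³/s.
After input A: C = (11·0.0053 + 0.31·0.222) / 11.31 = 0.01124 mg/L.
After input B: C = (11.31·0.01124 + 0.2·0.902) / 11.51 = 0.02672 mg/L.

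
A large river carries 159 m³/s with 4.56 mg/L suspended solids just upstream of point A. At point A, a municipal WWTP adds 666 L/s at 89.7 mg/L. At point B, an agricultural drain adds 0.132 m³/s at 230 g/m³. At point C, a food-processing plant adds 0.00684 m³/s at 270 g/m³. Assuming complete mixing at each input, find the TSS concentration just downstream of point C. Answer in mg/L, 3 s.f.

666 L/s = 0.666 m³/s.
After input A: C = (159·4.56 + 0.666·89.7) / 159.7 = 4.915 mg/L.
After input B: C = (159.7·4.915 + 0.132·230) / 159.8 = 5.101 mg/L.
After input C: C = (159.8·5.101 + 0.00684·270) / 159.8 = 5.112 mg/L.

5.11 mg/L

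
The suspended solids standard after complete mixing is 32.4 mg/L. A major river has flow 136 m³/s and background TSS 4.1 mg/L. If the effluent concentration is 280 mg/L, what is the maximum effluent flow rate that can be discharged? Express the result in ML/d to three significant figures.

Mass balance at complete mixing: C_std·(Q_w + Q_r) = Q_w·C_e + Q_r·C_b.
Rearranging, Q_w = Q_r·(C_std − C_b)/(C_e − C_std) = 136·(32.4 − 4.1) / (280 − 32.4) = 15.54 m³/s.
= 1343 ML/d.

1340 ML/d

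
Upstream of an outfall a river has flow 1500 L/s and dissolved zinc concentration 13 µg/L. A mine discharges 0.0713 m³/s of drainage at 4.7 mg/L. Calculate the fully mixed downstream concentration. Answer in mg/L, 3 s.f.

1500 L/s = 1.5 m³/s.
13 µg/L = 0.013 mg/L.
Flow-weighted mixing gives C = (0.0713·4.7 + 1.5·0.013) / (0.0713 + 1.5) = 0.3546/1.571 = 0.2257 mg/L.

0.226 mg/L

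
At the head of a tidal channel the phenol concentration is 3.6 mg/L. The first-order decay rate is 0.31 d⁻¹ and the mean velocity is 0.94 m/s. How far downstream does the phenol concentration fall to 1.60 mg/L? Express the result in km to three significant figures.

212 km

From C = C₀·e^(−kt), t = ln(C₀/C)/k = ln(3.6/1.60)/0.31 = 0.8109/0.31 = 2.616 d.
Distance = v·t = 0.94 m/s × 2.26e+05 s = 2.125e+05 m = 212.5 km.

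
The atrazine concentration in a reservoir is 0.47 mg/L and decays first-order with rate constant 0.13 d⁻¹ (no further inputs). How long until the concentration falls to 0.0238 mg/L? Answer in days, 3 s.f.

t = ln(C₀/C)/k = ln(0.47/0.0238)/0.13 = 2.983/0.13 = 22.95 d.

22.9 d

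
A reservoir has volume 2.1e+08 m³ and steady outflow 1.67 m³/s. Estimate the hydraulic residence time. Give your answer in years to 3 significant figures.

3.98 yr

Q = 1.67 m³/s × 3.156e+07 s/yr = 5.27e+07 m³/yr.
Hydraulic residence time τ = V/Q = 2.1e+08/5.27e+07 = 3.985 yr.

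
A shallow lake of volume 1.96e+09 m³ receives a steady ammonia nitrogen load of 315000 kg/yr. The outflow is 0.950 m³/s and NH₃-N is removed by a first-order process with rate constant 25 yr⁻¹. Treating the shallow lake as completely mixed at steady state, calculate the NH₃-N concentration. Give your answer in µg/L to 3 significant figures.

6.42 µg/L

Outflow Q = 0.950 m³/s × 3.156e+07 s/yr = 2.998e+07 m³/yr.
Steady-state CSTR mass balance: W = Q·C + k·V·C, so C = W/(Q + kV).
Q + kV = 2.998e+07 + 25·1.96e+09 = 4.903e+10 m³/yr.
C = 315000/4.903e+10 = 6.425e-06 kg/m³ = 0.006425 mg/L = 6.425 µg/L.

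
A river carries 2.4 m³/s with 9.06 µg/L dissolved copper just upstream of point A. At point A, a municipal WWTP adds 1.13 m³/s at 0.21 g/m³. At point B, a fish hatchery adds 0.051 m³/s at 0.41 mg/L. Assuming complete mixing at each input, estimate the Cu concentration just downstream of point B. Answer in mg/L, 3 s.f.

0.0782 mg/L

9.06 µg/L = 0.00906 mg/L.
After input A: C = (2.4·0.00906 + 1.13·0.21) / 3.53 = 0.07338 mg/L.
After input B: C = (3.53·0.07338 + 0.051·0.41) / 3.581 = 0.07818 mg/L.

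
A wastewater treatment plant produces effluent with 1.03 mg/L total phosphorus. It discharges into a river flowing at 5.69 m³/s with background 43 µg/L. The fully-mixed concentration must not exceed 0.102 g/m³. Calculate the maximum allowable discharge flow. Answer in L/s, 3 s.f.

362 L/s

43 µg/L = 0.043 mg/L.
Mass balance at complete mixing: C_std·(Q_w + Q_r) = Q_w·C_e + Q_r·C_b.
Rearranging, Q_w = Q_r·(C_std − C_b)/(C_e − C_std) = 5.69·(0.102 − 0.043) / (1.03 − 0.102) = 0.3618 m³/s.
= 361.8 L/s.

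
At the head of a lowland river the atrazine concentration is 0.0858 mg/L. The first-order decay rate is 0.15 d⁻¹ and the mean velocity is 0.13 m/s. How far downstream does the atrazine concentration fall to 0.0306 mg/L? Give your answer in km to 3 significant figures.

From C = C₀·e^(−kt), t = ln(C₀/C)/k = ln(0.0858/0.0306)/0.15 = 1.031/0.15 = 6.873 d.
Distance = v·t = 0.13 m/s × 5.939e+05 s = 7.72e+04 m = 77.2 km.

77.2 km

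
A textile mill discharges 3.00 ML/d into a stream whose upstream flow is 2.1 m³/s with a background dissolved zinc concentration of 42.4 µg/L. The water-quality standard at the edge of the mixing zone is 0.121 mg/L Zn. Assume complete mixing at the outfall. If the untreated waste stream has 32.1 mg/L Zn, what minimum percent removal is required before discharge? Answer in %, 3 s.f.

3.00 ML/d = 0.03472 m³/s.
42.4 µg/L = 0.0424 mg/L.
Mass balance: 0.121·2.135 = 0.03472·Cₑ + 2.1·0.0424.
Cₑ = (0.2583 − 0.08904) / 0.03472 = 4.875 mg/L.
Required removal = 1 − 4.875/32.1 = 84.81 %.

84.8 %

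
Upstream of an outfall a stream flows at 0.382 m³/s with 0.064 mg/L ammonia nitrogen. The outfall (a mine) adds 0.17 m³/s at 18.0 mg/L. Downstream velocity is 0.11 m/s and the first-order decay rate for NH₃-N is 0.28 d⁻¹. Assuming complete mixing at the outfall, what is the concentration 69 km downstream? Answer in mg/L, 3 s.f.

After complete mixing, C₀ = (0.17·18 + 0.382·0.064) / 0.552 = 5.588 mg/L.
Travel time t = 6.9e+04 m / 0.11 m/s = 6.273e+05 s = 7.26 d.
C = 5.588·exp(−0.28·7.26) = 5.588·0.131 = 0.7318 mg/L.

0.732 mg/L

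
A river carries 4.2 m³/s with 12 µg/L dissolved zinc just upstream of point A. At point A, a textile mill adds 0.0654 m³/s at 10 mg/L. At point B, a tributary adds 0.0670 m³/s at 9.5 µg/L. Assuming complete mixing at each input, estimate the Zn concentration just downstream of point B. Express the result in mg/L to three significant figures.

0.163 mg/L

12 µg/L = 0.012 mg/L.
After input A: C = (4.2·0.012 + 0.0654·10) / 4.265 = 0.1651 mg/L.
9.5 µg/L = 0.0095 mg/L.
After input B: C = (4.265·0.1651 + 0.067·0.0095) / 4.332 = 0.1627 mg/L.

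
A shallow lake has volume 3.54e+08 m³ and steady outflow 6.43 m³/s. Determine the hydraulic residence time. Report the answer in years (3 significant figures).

1.74 yr

Q = 6.43 m³/s × 3.156e+07 s/yr = 2.029e+08 m³/yr.
Hydraulic residence time τ = V/Q = 3.54e+08/2.029e+08 = 1.745 yr.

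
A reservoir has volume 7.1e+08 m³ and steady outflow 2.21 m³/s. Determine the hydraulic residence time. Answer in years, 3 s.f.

10.2 yr

Q = 2.21 m³/s × 3.156e+07 s/yr = 6.974e+07 m³/yr.
Hydraulic residence time τ = V/Q = 7.1e+08/6.974e+07 = 10.18 yr.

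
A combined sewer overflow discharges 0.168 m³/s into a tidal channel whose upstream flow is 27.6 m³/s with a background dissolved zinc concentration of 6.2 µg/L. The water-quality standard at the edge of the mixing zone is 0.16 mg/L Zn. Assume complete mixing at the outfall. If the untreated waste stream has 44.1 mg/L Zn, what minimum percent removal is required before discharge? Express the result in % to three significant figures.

42.3 %

6.2 µg/L = 0.0062 mg/L.
Mass balance: 0.16·27.77 = 0.168·Cₑ + 27.6·0.0062.
Cₑ = (4.443 − 0.1711) / 0.168 = 25.43 mg/L.
Required removal = 1 − 25.43/44.1 = 42.34 %.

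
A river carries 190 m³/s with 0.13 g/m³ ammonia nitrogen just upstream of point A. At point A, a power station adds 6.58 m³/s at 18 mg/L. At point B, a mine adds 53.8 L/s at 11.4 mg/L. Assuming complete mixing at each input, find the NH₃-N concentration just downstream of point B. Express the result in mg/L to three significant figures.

After input A: C = (190·0.13 + 6.58·18) / 196.6 = 0.7282 mg/L.
53.8 L/s = 0.0538 m³/s.
After input B: C = (196.6·0.7282 + 0.0538·11.4) / 196.6 = 0.7311 mg/L.

0.731 mg/L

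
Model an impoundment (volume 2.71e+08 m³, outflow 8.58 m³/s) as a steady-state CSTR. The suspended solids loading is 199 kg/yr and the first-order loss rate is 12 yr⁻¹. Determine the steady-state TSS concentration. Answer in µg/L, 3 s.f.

Outflow Q = 8.58 m³/s × 3.156e+07 s/yr = 2.708e+08 m³/yr.
Steady-state CSTR mass balance: W = Q·C + k·V·C, so C = W/(Q + kV).
Q + kV = 2.708e+08 + 12·2.71e+08 = 3.523e+09 m³/yr.
C = 199/3.523e+09 = 5.649e-08 kg/m³ = 5.649e-05 mg/L = 0.05649 µg/L.

0.0565 µg/L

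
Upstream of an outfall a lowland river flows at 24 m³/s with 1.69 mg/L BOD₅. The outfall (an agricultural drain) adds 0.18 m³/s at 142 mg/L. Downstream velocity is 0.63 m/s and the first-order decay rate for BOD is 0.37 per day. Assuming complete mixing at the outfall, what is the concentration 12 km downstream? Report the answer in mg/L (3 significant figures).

2.52 mg/L

After complete mixing, C₀ = (0.18·142 + 24·1.69) / 24.18 = 2.734 mg/L.
Travel time t = 1.2e+04 m / 0.63 m/s = 1.905e+04 s = 0.2205 d.
C = 2.734·exp(−0.37·0.2205) = 2.734·0.9217 = 2.52 mg/L.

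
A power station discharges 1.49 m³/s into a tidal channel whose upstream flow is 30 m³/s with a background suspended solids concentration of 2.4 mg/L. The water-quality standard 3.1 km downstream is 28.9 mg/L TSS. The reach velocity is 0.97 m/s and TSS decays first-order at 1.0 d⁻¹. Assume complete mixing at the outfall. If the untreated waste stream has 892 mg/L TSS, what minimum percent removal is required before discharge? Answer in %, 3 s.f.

Travel time to the compliance point: t = 3100/0.97 = 3196 s = 0.03699 d; decay factor exp(−1.0·0.03699) = 0.9637.
So the concentration just after mixing may be at most 28.9/0.9637 = 29.99 mg/L.
Mass balance: 29.99·31.49 = 1.49·Cₑ + 30·2.4.
Cₑ = (944.4 − 72) / 1.49 = 585.5 mg/L.
Required removal = 1 − 585.5/892 = 34.36 %.

34.4 %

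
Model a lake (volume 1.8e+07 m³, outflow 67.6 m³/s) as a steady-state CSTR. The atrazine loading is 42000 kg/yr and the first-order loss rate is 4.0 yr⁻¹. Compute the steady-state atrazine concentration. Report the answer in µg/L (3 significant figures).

19.0 µg/L

Outflow Q = 67.6 m³/s × 3.156e+07 s/yr = 2.133e+09 m³/yr.
Steady-state CSTR mass balance: W = Q·C + k·V·C, so C = W/(Q + kV).
Q + kV = 2.133e+09 + 4.0·1.8e+07 = 2.205e+09 m³/yr.
C = 42000/2.205e+09 = 1.905e-05 kg/m³ = 0.01905 mg/L = 19.05 µg/L.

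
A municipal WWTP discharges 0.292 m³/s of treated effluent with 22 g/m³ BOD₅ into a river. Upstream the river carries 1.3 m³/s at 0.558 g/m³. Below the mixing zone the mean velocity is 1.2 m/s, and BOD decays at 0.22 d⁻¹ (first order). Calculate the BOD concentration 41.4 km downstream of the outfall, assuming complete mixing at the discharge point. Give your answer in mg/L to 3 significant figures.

After complete mixing, C₀ = (0.292·22 + 1.3·0.558) / 1.592 = 4.491 mg/L.
Travel time t = 4.14e+04 m / 1.2 m/s = 3.45e+04 s = 0.3993 d.
C = 4.491·exp(−0.22·0.3993) = 4.491·0.9159 = 4.113 mg/L.

4.11 mg/L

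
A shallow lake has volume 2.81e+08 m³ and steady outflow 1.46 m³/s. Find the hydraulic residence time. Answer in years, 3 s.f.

6.10 yr

Q = 1.46 m³/s × 3.156e+07 s/yr = 4.607e+07 m³/yr.
Hydraulic residence time τ = V/Q = 2.81e+08/4.607e+07 = 6.099 yr.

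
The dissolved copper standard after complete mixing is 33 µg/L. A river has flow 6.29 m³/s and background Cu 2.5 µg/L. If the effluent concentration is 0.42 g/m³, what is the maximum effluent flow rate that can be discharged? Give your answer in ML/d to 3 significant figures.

42.8 ML/d

2.5 µg/L = 0.0025 mg/L.
33 µg/L = 0.033 mg/L.
Mass balance at complete mixing: C_std·(Q_w + Q_r) = Q_w·C_e + Q_r·C_b.
Rearranging, Q_w = Q_r·(C_std − C_b)/(C_e − C_std) = 6.29·(0.033 − 0.0025) / (0.42 − 0.033) = 0.4957 m³/s.
= 42.83 ML/d.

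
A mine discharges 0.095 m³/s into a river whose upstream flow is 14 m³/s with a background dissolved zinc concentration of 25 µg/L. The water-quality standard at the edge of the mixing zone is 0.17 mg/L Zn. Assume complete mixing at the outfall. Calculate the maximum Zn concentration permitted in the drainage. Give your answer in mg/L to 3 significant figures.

25 µg/L = 0.025 mg/L.
Mass balance: 0.17·14.1 = 0.095·Cₑ + 14·0.025.
Cₑ = (2.396 − 0.35) / 0.095 = 21.54 mg/L.

21.5 mg/L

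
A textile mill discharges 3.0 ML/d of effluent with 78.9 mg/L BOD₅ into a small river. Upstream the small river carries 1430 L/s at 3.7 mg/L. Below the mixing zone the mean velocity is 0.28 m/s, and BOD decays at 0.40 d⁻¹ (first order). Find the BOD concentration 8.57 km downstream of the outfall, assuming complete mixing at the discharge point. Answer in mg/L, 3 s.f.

4.76 mg/L

3.0 ML/d = 0.03472 m³/s.
1430 L/s = 1.43 m³/s.
After complete mixing, C₀ = (0.03472·78.9 + 1.43·3.7) / 1.465 = 5.483 mg/L.
Travel time t = 8570 m / 0.28 m/s = 3.061e+04 s = 0.3542 d.
C = 5.483·exp(−0.40·0.3542) = 5.483·0.8679 = 4.758 mg/L.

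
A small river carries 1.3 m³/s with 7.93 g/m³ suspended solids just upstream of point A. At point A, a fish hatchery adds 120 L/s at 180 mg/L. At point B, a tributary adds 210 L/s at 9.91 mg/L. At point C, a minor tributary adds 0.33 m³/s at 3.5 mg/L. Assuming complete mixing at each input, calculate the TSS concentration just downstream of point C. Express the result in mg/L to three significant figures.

120 L/s = 0.12 m³/s.
After input A: C = (1.3·7.93 + 0.12·180) / 1.42 = 22.47 mg/L.
210 L/s = 0.21 m³/s.
After input B: C = (1.42·22.47 + 0.21·9.91) / 1.63 = 20.85 mg/L.
After input C: C = (1.63·20.85 + 0.33·3.5) / 1.96 = 17.93 mg/L.

17.9 mg/L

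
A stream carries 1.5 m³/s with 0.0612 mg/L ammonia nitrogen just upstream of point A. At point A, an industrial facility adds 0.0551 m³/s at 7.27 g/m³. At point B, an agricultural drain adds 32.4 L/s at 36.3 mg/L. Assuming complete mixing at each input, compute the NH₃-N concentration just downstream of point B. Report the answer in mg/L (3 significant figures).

1.05 mg/L

After input A: C = (1.5·0.0612 + 0.0551·7.27) / 1.555 = 0.3166 mg/L.
32.4 L/s = 0.0324 m³/s.
After input B: C = (1.555·0.3166 + 0.0324·36.3) / 1.587 = 1.051 mg/L.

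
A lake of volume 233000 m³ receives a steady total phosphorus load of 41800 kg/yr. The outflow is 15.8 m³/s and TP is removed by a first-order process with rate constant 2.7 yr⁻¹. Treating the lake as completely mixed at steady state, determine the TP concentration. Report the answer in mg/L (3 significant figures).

Outflow Q = 15.8 m³/s × 3.156e+07 s/yr = 4.986e+08 m³/yr.
Steady-state CSTR mass balance: W = Q·C + k·V·C, so C = W/(Q + kV).
Q + kV = 4.986e+08 + 2.7·233000 = 4.992e+08 m³/yr.
C = 41800/4.992e+08 = 8.373e-05 kg/m³ = 0.08373 mg/L.

0.0837 mg/L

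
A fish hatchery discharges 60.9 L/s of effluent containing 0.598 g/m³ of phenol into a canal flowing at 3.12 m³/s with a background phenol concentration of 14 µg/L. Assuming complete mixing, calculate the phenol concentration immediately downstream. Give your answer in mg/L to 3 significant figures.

60.9 L/s = 0.0609 m³/s.
14 µg/L = 0.014 mg/L.
By mass balance at complete mixing, C = (0.0609·0.598 + 3.12·0.014) / (0.0609 + 3.12) = 0.0801/3.181 = 0.02518 mg/L.

0.0252 mg/L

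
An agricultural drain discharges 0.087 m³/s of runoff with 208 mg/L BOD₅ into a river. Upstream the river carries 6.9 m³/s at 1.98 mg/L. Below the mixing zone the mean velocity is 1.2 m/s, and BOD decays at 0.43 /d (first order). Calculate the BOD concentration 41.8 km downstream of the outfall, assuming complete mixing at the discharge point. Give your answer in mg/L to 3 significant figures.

3.82 mg/L

After complete mixing, C₀ = (0.087·208 + 6.9·1.98) / 6.987 = 4.545 mg/L.
Travel time t = 4.18e+04 m / 1.2 m/s = 3.483e+04 s = 0.4032 d.
C = 4.545·exp(−0.43·0.4032) = 4.545·0.8408 = 3.822 mg/L.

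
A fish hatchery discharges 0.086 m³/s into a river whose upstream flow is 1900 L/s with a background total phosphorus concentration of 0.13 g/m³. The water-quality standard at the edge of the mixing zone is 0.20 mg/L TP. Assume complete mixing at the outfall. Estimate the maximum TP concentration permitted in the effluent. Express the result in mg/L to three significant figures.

1900 L/s = 1.9 m³/s.
Mass balance: 0.2·1.986 = 0.086·Cₑ + 1.9·0.13.
Cₑ = (0.3972 − 0.247) / 0.086 = 1.747 mg/L.

1.75 mg/L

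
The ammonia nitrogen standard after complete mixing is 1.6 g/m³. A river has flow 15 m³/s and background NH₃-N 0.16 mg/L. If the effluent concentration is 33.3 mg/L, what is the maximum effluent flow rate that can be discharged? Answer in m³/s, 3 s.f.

0.681 m³/s

Mass balance at complete mixing: C_std·(Q_w + Q_r) = Q_w·C_e + Q_r·C_b.
Rearranging, Q_w = Q_r·(C_std − C_b)/(C_e − C_std) = 15·(1.6 − 0.16) / (33.3 − 1.6) = 0.6814 m³/s.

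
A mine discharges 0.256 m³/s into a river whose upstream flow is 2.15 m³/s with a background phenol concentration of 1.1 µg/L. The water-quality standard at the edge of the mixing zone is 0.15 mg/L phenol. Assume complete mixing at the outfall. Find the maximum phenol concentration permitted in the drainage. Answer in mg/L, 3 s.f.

1.40 mg/L

1.1 µg/L = 0.0011 mg/L.
Mass balance: 0.15·2.406 = 0.256·Cₑ + 2.15·0.0011.
Cₑ = (0.3609 − 0.002365) / 0.256 = 1.401 mg/L.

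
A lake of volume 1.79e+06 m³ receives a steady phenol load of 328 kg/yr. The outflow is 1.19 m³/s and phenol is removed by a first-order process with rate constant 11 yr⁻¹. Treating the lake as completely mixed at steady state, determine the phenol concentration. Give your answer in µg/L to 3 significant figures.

5.73 µg/L

Outflow Q = 1.19 m³/s × 3.156e+07 s/yr = 3.755e+07 m³/yr.
Steady-state CSTR mass balance: W = Q·C + k·V·C, so C = W/(Q + kV).
Q + kV = 3.755e+07 + 11·1.79e+06 = 5.724e+07 m³/yr.
C = 328/5.724e+07 = 5.73e-06 kg/m³ = 0.00573 mg/L = 5.73 µg/L.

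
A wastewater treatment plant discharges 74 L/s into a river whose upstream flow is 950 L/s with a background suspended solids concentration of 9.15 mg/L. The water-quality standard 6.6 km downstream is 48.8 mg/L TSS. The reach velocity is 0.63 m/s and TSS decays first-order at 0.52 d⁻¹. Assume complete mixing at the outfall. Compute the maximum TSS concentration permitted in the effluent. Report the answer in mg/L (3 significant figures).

602 mg/L

74 L/s = 0.074 m³/s.
950 L/s = 0.95 m³/s.
Travel time to the compliance point: t = 6600/0.63 = 1.048e+04 s = 0.1213 d; decay factor exp(−0.52·0.1213) = 0.9389.
So the concentration just after mixing may be at most 48.8/0.9389 = 51.98 mg/L.
Mass balance: 51.98·1.024 = 0.074·Cₑ + 0.95·9.15.
Cₑ = (53.22 − 8.693) / 0.074 = 601.8 mg/L.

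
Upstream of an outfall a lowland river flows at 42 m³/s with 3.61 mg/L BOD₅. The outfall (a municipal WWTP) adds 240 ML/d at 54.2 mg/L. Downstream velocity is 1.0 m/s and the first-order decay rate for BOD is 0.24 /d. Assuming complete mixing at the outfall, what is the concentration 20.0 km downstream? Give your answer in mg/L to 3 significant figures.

6.38 mg/L

240 ML/d = 2.778 m³/s.
After complete mixing, C₀ = (2.778·54.2 + 42·3.61) / 44.78 = 6.748 mg/L.
Travel time t = 2e+04 m / 1.0 m/s = 2e+04 s = 0.2315 d.
C = 6.748·exp(−0.24·0.2315) = 6.748·0.946 = 6.384 mg/L.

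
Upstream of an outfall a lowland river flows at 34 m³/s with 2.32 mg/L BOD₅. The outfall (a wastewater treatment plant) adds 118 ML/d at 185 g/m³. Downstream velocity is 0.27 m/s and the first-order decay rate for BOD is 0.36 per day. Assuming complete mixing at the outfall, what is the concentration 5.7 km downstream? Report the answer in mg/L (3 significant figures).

8.59 mg/L

118 ML/d = 1.366 m³/s.
After complete mixing, C₀ = (1.366·185 + 34·2.32) / 35.37 = 9.375 mg/L.
Travel time t = 5700 m / 0.27 m/s = 2.111e+04 s = 0.2443 d.
C = 9.375·exp(−0.36·0.2443) = 9.375·0.9158 = 8.585 mg/L.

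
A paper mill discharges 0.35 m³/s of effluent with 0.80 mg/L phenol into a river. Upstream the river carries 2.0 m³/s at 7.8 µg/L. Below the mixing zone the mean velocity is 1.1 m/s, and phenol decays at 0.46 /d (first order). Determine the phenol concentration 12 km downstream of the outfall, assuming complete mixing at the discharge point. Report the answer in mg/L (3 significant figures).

0.119 mg/L

7.8 µg/L = 0.0078 mg/L.
After complete mixing, C₀ = (0.35·0.8 + 2·0.0078) / 2.35 = 0.1258 mg/L.
Travel time t = 1.2e+04 m / 1.1 m/s = 1.091e+04 s = 0.1263 d.
C = 0.1258·exp(−0.46·0.1263) = 0.1258·0.9436 = 0.1187 mg/L.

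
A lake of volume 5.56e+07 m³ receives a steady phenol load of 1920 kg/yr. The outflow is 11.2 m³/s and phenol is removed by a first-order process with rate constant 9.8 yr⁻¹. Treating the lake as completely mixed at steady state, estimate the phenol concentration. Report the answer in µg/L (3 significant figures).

2.14 µg/L

Outflow Q = 11.2 m³/s × 3.156e+07 s/yr = 3.534e+08 m³/yr.
Steady-state CSTR mass balance: W = Q·C + k·V·C, so C = W/(Q + kV).
Q + kV = 3.534e+08 + 9.8·5.56e+07 = 8.983e+08 m³/yr.
C = 1920/8.983e+08 = 2.137e-06 kg/m³ = 0.002137 mg/L = 2.137 µg/L.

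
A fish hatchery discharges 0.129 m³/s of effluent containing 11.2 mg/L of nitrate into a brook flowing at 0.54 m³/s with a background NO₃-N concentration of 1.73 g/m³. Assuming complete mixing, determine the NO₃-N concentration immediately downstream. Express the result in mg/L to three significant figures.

Conservation of mass across the mixing zone: C = (0.129·11.2 + 0.54·1.73) / (0.129 + 0.54) = 2.379/0.669 = 3.556 mg/L.

3.56 mg/L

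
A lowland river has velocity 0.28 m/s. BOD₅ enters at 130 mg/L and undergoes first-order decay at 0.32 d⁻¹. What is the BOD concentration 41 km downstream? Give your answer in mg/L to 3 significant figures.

Travel time t = 41 km / 0.28 m/s = 4.1e+04/0.28 = 1.464e+05 s = 1.695 d.
First-order decay: C = 130·exp(−0.32·1.695) = 130·0.5814 = 75.58 mg/L.

75.6 mg/L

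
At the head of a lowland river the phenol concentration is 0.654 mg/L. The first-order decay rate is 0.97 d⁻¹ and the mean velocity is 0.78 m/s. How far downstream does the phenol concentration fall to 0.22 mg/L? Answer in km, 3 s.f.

75.7 km

From C = C₀·e^(−kt), t = ln(C₀/C)/k = ln(0.654/0.22)/0.97 = 1.089/0.97 = 1.123 d.
Distance = v·t = 0.78 m/s × 9.704e+04 s = 7.569e+04 m = 75.69 km.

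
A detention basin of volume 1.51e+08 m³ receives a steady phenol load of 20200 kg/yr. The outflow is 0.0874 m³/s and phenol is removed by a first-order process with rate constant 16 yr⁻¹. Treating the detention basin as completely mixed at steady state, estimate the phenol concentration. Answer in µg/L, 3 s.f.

Outflow Q = 0.0874 m³/s × 3.156e+07 s/yr = 2.758e+06 m³/yr.
Steady-state CSTR mass balance: W = Q·C + k·V·C, so C = W/(Q + kV).
Q + kV = 2.758e+06 + 16·1.51e+08 = 2.419e+09 m³/yr.
C = 20200/2.419e+09 = 8.351e-06 kg/m³ = 0.008351 mg/L = 8.351 µg/L.

8.35 µg/L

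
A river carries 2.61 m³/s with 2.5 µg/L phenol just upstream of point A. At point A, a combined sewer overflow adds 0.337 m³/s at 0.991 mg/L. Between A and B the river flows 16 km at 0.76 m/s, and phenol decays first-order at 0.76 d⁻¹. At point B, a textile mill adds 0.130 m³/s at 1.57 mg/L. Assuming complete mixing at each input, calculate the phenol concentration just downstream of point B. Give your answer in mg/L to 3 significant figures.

2.5 µg/L = 0.0025 mg/L.
After input A: C = (2.61·0.0025 + 0.337·0.991) / 2.947 = 0.1155 mg/L.
Over the 16 km reach to input B (t = 2.105e+04 s = 0.2437 d), decay gives C = 0.1155·exp(−0.76·0.2437) = 0.09601 mg/L.
After input B: C = (2.947·0.09601 + 0.13·1.57) / 3.077 = 0.1583 mg/L.

0.158 mg/L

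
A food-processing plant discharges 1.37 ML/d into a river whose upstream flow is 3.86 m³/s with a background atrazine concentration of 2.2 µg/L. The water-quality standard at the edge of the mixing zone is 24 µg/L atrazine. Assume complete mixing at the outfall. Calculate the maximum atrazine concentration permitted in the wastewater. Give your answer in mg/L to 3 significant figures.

1.37 ML/d = 0.01586 m³/s.
2.2 µg/L = 0.0022 mg/L.
24 µg/L = 0.024 mg/L.
Mass balance: 0.024·3.876 = 0.01586·Cₑ + 3.86·0.0022.
Cₑ = (0.09302 − 0.008492) / 0.01586 = 5.331 mg/L.

5.33 mg/L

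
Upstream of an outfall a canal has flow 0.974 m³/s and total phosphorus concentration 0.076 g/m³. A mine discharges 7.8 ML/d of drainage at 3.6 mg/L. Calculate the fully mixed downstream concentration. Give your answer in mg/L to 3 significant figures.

7.8 ML/d = 0.09028 m³/s.
Flow-weighted mixing gives C = (0.09028·3.6 + 0.974·0.076) / (0.09028 + 0.974) = 0.399/1.064 = 0.3749 mg/L.

0.375 mg/L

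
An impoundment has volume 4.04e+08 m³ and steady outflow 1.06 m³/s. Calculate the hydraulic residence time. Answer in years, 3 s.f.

Q = 1.06 m³/s × 3.156e+07 s/yr = 3.345e+07 m³/yr.
Hydraulic residence time τ = V/Q = 4.04e+08/3.345e+07 = 12.08 yr.

12.1 yr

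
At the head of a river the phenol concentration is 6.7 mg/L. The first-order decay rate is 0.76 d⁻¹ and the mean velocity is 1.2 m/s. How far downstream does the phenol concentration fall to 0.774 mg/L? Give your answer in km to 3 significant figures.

294 km

From C = C₀·e^(−kt), t = ln(C₀/C)/k = ln(6.7/0.774)/0.76 = 2.158/0.76 = 2.84 d.
Distance = v·t = 1.2 m/s × 2.454e+05 s = 2.944e+05 m = 294.4 km.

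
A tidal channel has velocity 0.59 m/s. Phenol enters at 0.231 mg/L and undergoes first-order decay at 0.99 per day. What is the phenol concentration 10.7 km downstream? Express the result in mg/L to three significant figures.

0.188 mg/L

Travel time t = 10.7 km / 0.59 m/s = 1.07e+04/0.59 = 1.814e+04 s = 0.2099 d.
First-order decay: C = 0.231·exp(−0.99·0.2099) = 0.231·0.8124 = 0.1877 mg/L.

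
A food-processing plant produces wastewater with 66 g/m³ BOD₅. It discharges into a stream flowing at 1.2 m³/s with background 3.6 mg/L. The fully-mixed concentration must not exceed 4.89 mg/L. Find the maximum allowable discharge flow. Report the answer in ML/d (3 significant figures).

2.19 ML/d

Mass balance at complete mixing: C_std·(Q_w + Q_r) = Q_w·C_e + Q_r·C_b.
Rearranging, Q_w = Q_r·(C_std − C_b)/(C_e − C_std) = 1.2·(4.89 − 3.6) / (66 − 4.89) = 0.02533 m³/s.
= 2.189 ML/d.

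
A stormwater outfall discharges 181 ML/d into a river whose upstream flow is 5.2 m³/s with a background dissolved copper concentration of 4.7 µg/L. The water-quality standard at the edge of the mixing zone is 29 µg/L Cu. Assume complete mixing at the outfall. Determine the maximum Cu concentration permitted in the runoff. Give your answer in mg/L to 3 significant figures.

181 ML/d = 2.095 m³/s.
4.7 µg/L = 0.0047 mg/L.
29 µg/L = 0.029 mg/L.
Mass balance: 0.029·7.295 = 2.095·Cₑ + 5.2·0.0047.
Cₑ = (0.2116 − 0.02444) / 2.095 = 0.08932 mg/L.

0.0893 mg/L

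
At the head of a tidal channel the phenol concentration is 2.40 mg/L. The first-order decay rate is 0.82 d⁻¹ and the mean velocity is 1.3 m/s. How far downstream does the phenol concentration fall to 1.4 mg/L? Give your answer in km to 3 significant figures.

73.8 km

From C = C₀·e^(−kt), t = ln(C₀/C)/k = ln(2.40/1.4)/0.82 = 0.539/0.82 = 0.6573 d.
Distance = v·t = 1.3 m/s × 5.679e+04 s = 7.383e+04 m = 73.83 km.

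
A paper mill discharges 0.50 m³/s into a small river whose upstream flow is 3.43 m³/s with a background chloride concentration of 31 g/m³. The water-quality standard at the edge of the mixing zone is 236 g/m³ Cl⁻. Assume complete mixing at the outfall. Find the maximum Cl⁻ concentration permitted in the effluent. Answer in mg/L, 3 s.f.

Mass balance: 236·3.93 = 0.5·Cₑ + 3.43·31.
Cₑ = (927.5 − 106.3) / 0.5 = 1642 mg/L.

1640 mg/L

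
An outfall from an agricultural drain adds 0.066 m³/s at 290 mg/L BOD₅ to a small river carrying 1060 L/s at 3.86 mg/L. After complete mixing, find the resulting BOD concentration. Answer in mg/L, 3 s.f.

1060 L/s = 1.06 m³/s.
Flow-weighted mixing gives C = (0.066·290 + 1.06·3.86) / (0.066 + 1.06) = 23.23/1.126 = 20.63 mg/L.

20.6 mg/L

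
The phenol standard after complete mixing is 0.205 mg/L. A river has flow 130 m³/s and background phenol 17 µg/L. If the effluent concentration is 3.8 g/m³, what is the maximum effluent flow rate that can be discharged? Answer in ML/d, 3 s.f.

17 µg/L = 0.017 mg/L.
Mass balance at complete mixing: C_std·(Q_w + Q_r) = Q_w·C_e + Q_r·C_b.
Rearranging, Q_w = Q_r·(C_std − C_b)/(C_e − C_std) = 130·(0.205 − 0.017) / (3.8 − 0.205) = 6.798 m³/s.
= 587.4 ML/d.

587 ML/d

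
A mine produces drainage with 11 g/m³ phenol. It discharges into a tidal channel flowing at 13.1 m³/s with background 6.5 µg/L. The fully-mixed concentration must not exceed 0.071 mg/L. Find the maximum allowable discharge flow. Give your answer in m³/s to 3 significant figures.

0.0773 m³/s

6.5 µg/L = 0.0065 mg/L.
Mass balance at complete mixing: C_std·(Q_w + Q_r) = Q_w·C_e + Q_r·C_b.
Rearranging, Q_w = Q_r·(C_std − C_b)/(C_e − C_std) = 13.1·(0.071 − 0.0065) / (11 − 0.071) = 0.07731 m³/s.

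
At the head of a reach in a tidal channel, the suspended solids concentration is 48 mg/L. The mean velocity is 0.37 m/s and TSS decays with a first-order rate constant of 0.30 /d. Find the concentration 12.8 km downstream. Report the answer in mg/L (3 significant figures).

Travel time t = 12.8 km / 0.37 m/s = 1.28e+04/0.37 = 3.459e+04 s = 0.4004 d.
First-order decay: C = 48·exp(−0.30·0.4004) = 48·0.8868 = 42.57 mg/L.

42.6 mg/L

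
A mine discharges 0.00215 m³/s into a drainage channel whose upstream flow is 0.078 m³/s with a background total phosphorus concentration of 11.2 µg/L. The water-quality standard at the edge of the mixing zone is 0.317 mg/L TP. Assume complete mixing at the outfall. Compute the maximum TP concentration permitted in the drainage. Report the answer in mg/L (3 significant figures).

11.4 mg/L

11.2 µg/L = 0.0112 mg/L.
Mass balance: 0.317·0.08015 = 0.00215·Cₑ + 0.078·0.0112.
Cₑ = (0.02541 − 0.0008736) / 0.00215 = 11.41 mg/L.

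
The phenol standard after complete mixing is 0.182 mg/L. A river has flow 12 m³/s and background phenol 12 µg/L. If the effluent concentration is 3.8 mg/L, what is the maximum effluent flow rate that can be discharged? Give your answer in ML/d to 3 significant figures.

12 µg/L = 0.012 mg/L.
Mass balance at complete mixing: C_std·(Q_w + Q_r) = Q_w·C_e + Q_r·C_b.
Rearranging, Q_w = Q_r·(C_std − C_b)/(C_e − C_std) = 12·(0.182 − 0.012) / (3.8 − 0.182) = 0.5638 m³/s.
= 48.72 ML/d.

48.7 ML/d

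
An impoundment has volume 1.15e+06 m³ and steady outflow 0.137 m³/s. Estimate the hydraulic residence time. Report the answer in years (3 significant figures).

Q = 0.137 m³/s × 3.156e+07 s/yr = 4.323e+06 m³/yr.
Hydraulic residence time τ = V/Q = 1.15e+06/4.323e+06 = 0.266 yr.

0.266 yr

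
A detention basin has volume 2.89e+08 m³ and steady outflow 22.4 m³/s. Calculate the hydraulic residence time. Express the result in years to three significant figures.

0.409 yr

Q = 22.4 m³/s × 3.156e+07 s/yr = 7.069e+08 m³/yr.
Hydraulic residence time τ = V/Q = 2.89e+08/7.069e+08 = 0.4088 yr.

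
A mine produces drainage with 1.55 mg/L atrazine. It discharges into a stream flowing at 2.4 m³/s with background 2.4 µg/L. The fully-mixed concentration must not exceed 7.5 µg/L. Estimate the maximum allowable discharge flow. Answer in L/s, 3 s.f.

7.94 L/s

2.4 µg/L = 0.0024 mg/L.
7.5 µg/L = 0.0075 mg/L.
Mass balance at complete mixing: C_std·(Q_w + Q_r) = Q_w·C_e + Q_r·C_b.
Rearranging, Q_w = Q_r·(C_std − C_b)/(C_e − C_std) = 2.4·(0.0075 − 0.0024) / (1.55 − 0.0075) = 0.007935 m³/s.
= 7.935 L/s.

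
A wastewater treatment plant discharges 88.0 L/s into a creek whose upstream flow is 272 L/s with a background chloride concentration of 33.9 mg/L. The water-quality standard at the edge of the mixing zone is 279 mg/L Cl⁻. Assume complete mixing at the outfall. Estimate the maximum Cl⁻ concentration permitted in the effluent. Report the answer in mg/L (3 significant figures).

88.0 L/s = 0.088 m³/s.
272 L/s = 0.272 m³/s.
Mass balance: 279·0.36 = 0.088·Cₑ + 0.272·33.9.
Cₑ = (100.4 − 9.221) / 0.088 = 1037 mg/L.

1040 mg/L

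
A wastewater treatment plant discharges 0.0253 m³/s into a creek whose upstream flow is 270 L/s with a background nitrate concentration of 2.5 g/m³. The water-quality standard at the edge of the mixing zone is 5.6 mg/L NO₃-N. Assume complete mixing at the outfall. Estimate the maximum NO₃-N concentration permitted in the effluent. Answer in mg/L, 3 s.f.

38.7 mg/L

270 L/s = 0.27 m³/s.
Mass balance: 5.6·0.2953 = 0.0253·Cₑ + 0.27·2.5.
Cₑ = (1.654 − 0.675) / 0.0253 = 38.68 mg/L.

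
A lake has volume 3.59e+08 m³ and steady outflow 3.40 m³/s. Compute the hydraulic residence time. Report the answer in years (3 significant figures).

Q = 3.40 m³/s × 3.156e+07 s/yr = 1.073e+08 m³/yr.
Hydraulic residence time τ = V/Q = 3.59e+08/1.073e+08 = 3.346 yr.

3.35 yr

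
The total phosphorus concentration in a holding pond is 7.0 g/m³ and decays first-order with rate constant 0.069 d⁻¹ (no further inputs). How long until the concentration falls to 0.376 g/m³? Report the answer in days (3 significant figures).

t = ln(C₀/C)/k = ln(7.0/0.376)/0.069 = 2.924/0.069 = 42.38 d.

42.4 d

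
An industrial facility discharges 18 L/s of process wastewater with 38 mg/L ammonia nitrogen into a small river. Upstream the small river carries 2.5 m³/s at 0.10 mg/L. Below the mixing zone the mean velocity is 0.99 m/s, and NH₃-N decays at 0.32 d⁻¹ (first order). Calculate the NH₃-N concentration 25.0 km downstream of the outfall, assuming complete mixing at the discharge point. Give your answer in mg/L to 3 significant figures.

18 L/s = 0.018 m³/s.
After complete mixing, C₀ = (0.018·38 + 2.5·0.1) / 2.518 = 0.3709 mg/L.
Travel time t = 2.5e+04 m / 0.99 m/s = 2.525e+04 s = 0.2923 d.
C = 0.3709·exp(−0.32·0.2923) = 0.3709·0.9107 = 0.3378 mg/L.

0.338 mg/L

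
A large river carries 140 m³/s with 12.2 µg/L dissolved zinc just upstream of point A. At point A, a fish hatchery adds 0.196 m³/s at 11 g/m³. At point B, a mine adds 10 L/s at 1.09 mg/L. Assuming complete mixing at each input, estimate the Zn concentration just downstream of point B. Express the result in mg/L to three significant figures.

0.0276 mg/L

12.2 µg/L = 0.0122 mg/L.
After input A: C = (140·0.0122 + 0.196·11) / 140.2 = 0.02756 mg/L.
10 L/s = 0.01 m³/s.
After input B: C = (140.2·0.02756 + 0.01·1.09) / 140.2 = 0.02764 mg/L.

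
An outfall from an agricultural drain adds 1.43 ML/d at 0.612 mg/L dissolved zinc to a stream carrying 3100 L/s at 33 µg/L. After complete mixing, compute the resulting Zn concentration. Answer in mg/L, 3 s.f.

1.43 ML/d = 0.01655 m³/s.
3100 L/s = 3.1 m³/s.
33 µg/L = 0.033 mg/L.
Flow-weighted mixing gives C = (0.01655·0.612 + 3.1·0.033) / (0.01655 + 3.1) = 0.1124/3.117 = 0.03607 mg/L.

0.0361 mg/L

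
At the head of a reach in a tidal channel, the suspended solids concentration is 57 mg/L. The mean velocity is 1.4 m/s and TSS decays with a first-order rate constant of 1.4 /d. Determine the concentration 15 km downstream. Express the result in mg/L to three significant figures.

Travel time t = 15 km / 1.4 m/s = 1.5e+04/1.4 = 1.071e+04 s = 0.124 d.
First-order decay: C = 57·exp(−1.4·0.124) = 57·0.8406 = 47.92 mg/L.

47.9 mg/L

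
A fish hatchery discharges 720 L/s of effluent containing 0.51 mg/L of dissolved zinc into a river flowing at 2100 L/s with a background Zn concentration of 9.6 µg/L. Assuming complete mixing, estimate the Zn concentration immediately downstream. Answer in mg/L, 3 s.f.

0.137 mg/L

720 L/s = 0.72 m³/s.
2100 L/s = 2.1 m³/s.
9.6 µg/L = 0.0096 mg/L.
Conservation of mass across the mixing zone: C = (0.72·0.51 + 2.1·0.0096) / (0.72 + 2.1) = 0.3874/2.82 = 0.1374 mg/L.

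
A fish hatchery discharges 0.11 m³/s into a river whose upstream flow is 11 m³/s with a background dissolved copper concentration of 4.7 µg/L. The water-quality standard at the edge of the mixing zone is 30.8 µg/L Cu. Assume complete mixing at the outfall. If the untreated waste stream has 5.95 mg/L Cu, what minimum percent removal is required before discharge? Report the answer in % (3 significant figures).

55.6 %

4.7 µg/L = 0.0047 mg/L.
30.8 µg/L = 0.0308 mg/L.
Mass balance: 0.0308·11.11 = 0.11·Cₑ + 11·0.0047.
Cₑ = (0.3422 − 0.0517) / 0.11 = 2.641 mg/L.
Required removal = 1 − 2.641/5.95 = 55.62 %.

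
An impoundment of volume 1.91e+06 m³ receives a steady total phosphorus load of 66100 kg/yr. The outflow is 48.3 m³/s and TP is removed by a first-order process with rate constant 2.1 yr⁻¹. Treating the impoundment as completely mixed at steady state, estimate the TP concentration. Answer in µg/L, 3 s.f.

Outflow Q = 48.3 m³/s × 3.156e+07 s/yr = 1.524e+09 m³/yr.
Steady-state CSTR mass balance: W = Q·C + k·V·C, so C = W/(Q + kV).
Q + kV = 1.524e+09 + 2.1·1.91e+06 = 1.528e+09 m³/yr.
C = 66100/1.528e+09 = 4.325e-05 kg/m³ = 0.04325 mg/L = 43.25 µg/L.

43.3 µg/L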